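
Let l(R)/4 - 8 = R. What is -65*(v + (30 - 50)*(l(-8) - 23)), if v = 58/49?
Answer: -1468870/49 ≈ -29977.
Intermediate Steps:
l(R) = 32 + 4*R
v = 58/49 (v = 58*(1/49) = 58/49 ≈ 1.1837)
-65*(v + (30 - 50)*(l(-8) - 23)) = -65*(58/49 + (30 - 50)*((32 + 4*(-8)) - 23)) = -65*(58/49 - 20*((32 - 32) - 23)) = -65*(58/49 - 20*(0 - 23)) = -65*(58/49 - 20*(-23)) = -65*(58/49 + 460) = -65*22598/49 = -1468870/49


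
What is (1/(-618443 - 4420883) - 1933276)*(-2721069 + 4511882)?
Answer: -17446830919152567301/5039326 ≈ -3.4621e+12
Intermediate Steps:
(1/(-618443 - 4420883) - 1933276)*(-2721069 + 4511882) = (1/(-5039326) - 1933276)*1790813 = (-1/5039326 - 1933276)*1790813 = -9742408011977/5039326*1790813 = -17446830919152567301/5039326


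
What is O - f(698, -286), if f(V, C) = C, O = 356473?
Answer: 356759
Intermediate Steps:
O - f(698, -286) = 356473 - 1*(-286) = 356473 + 286 = 356759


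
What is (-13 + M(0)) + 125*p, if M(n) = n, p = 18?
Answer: 2237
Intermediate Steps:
(-13 + M(0)) + 125*p = (-13 + 0) + 125*18 = -13 + 2250 = 2237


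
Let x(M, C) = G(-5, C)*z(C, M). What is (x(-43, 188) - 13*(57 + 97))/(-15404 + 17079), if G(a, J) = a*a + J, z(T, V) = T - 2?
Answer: 37616/1675 ≈ 22.457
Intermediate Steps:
z(T, V) = -2 + T
G(a, J) = J + a² (G(a, J) = a² + J = J + a²)
x(M, C) = (-2 + C)*(25 + C) (x(M, C) = (C + (-5)²)*(-2 + C) = (C + 25)*(-2 + C) = (25 + C)*(-2 + C) = (-2 + C)*(25 + C))
(x(-43, 188) - 13*(57 + 97))/(-15404 + 17079) = ((-2 + 188)*(25 + 188) - 13*(57 + 97))/(-15404 + 17079) = (186*213 - 13*154)/1675 = (39618 - 2002)*(1/1675) = 37616*(1/1675) = 37616/1675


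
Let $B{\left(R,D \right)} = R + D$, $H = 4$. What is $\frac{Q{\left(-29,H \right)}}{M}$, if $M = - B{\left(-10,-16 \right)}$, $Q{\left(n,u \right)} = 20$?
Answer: $\frac{10}{13} \approx 0.76923$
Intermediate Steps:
$B{\left(R,D \right)} = D + R$
$M = 26$ ($M = - (-16 - 10) = \left(-1\right) \left(-26\right) = 26$)
$\frac{Q{\left(-29,H \right)}}{M} = \frac{20}{26} = 20 \cdot \frac{1}{26} = \frac{10}{13}$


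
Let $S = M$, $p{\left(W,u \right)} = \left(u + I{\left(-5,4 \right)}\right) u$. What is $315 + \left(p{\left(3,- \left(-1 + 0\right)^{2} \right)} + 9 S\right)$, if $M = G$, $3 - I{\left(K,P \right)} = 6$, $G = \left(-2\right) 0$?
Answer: $319$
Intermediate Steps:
$G = 0$
$I{\left(K,P \right)} = -3$ ($I{\left(K,P \right)} = 3 - 6 = -3$)
$p{\left(W,u \right)} = u \left(-3 + u\right)$ ($p{\left(W,u \right)} = \left(u - 3\right) u = \left(-3 + u\right) u = u \left(-3 + u\right)$)
$M = 0$
$S = 0$
$315 + \left(p{\left(3,- \left(-1 + 0\right)^{2} \right)} + 9 S\right) = 315 + \left(- \left(-1 + 0\right)^{2} \left(-3 - \left(-1 + 0\right)^{2}\right) + 9 \cdot 0\right) = 315 + \left(- \left(-1\right)^{2} \left(-3 - \left(-1\right)^{2}\right) + 0\right) = 315 + \left(\left(-1\right) 1 \left(-3 - 1\right) + 0\right) = 315 + \left(- (-3 - 1) + 0\right) = 315 + \left(\left(-1\right) \left(-4\right) + 0\right) = 315 + \left(4 + 0\right) = 315 + 4 = 319$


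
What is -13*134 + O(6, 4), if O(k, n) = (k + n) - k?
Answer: -1738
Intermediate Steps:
O(k, n) = n
-13*134 + O(6, 4) = -13*134 + 4 = -1742 + 4 = -1738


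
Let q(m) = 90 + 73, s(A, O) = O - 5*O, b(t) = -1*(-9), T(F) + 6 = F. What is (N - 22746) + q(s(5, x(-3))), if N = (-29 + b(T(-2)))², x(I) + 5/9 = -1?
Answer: -22183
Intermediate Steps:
T(F) = -6 + F
b(t) = 9
x(I) = -14/9 (x(I) = -5/9 - 1 = -14/9)
s(A, O) = -4*O
q(m) = 163
N = 400 (N = (-29 + 9)² = (-20)² = 400)
(N - 22746) + q(s(5, x(-3))) = (400 - 22746) + 163 = -22346 + 163 = -22183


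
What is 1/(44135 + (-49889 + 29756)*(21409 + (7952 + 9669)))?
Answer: -1/785746855 ≈ -1.2727e-9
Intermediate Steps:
1/(44135 + (-49889 + 29756)*(21409 + (7952 + 9669))) = 1/(44135 - 20133*(21409 + 17621)) = 1/(44135 - 20133*39030) = 1/(44135 - 785790990) = 1/(-785746855) = -1/785746855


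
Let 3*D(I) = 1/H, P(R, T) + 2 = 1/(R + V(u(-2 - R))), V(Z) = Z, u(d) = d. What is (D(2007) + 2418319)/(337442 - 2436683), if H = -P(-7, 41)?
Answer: -36274787/31488615 ≈ -1.1520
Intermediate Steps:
P(R, T) = -5/2 (P(R, T) = -2 + 1/(R + (-2 - R)) = -2 + 1/(-2) = -2 - 1/2 = -5/2)
H = 5/2 (H = -1*(-5/2) = 5/2 ≈ 2.5000)
D(I) = 2/15 (D(I) = 1/(3*(5/2)) = (1/3)*(2/5) = 2/15)
(D(2007) + 2418319)/(337442 - 2436683) = (2/15 + 2418319)/(337442 - 2436683) = (36274787/15)/(-2099241) = (36274787/15)*(-1/2099241) = -36274787/31488615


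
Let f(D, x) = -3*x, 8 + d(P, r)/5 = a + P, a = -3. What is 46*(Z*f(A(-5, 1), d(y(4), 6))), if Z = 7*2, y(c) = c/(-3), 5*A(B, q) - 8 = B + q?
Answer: 119140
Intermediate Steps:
A(B, q) = 8/5 + B/5 + q/5 (A(B, q) = 8/5 + (B + q)/5 = 8/5 + (B/5 + q/5) = 8/5 + B/5 + q/5)
y(c) = -c/3 (y(c) = c*(-1/3) = -c/3)
Z = 14
d(P, r) = -55 + 5*P (d(P, r) = -40 + 5*(-3 + P) = -40 + (-15 + 5*P) = -55 + 5*P)
46*(Z*f(A(-5, 1), d(y(4), 6))) = 46*(14*(-3*(-55 + 5*(-1/3*4)))) = 46*(14*(-3*(-55 + 5*(-4/3)))) = 46*(14*(-3*(-55 - 20/3))) = 46*(14*(-3*(-185/3))) = 46*(14*185) = 46*2590 = 119140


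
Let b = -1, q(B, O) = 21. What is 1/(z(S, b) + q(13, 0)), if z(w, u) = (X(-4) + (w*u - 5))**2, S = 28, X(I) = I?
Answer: 1/1390 ≈ 0.00071942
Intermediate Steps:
z(w, u) = (-9 + u*w)**2 (z(w, u) = (-4 + (w*u - 5))**2 = (-4 + (u*w - 5))**2 = (-4 + (-5 + u*w))**2 = (-9 + u*w)**2)
1/(z(S, b) + q(13, 0)) = 1/((-9 - 1*28)**2 + 21) = 1/((-9 - 28)**2 + 21) = 1/((-37)**2 + 21) = 1/(1369 + 21) = 1/1390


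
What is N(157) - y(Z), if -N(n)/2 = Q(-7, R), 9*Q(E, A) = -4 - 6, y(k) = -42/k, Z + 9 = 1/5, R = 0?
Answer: -505/198 ≈ -2.5505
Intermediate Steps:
Z = -44/5 (Z = -9 + 1/5 = -44/5 ≈ -8.8000)
Q(E, A) = -10/9 (Q(E, A) = (-4 - 6)/9 = (1/9)*(-10) = -10/9)
N(n) = 20/9 (N(n) = -2*(-10/9) = 20/9)
N(157) - y(Z) = 20/9 - (-42)/(-44/5) = 20/9 - (-42)*(-5)/44 = 20/9 - 1*105/22 = 20/9 - 105/22 = -505/198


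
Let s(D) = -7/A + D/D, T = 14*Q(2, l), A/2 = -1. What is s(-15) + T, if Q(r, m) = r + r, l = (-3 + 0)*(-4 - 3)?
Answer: 121/2 ≈ 60.500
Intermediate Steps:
l = 21 (l = -3*(-7) = 21)
A = -2 (A = 2*(-1) = -2)
Q(r, m) = 2*r
T = 56 (T = 14*(2*2) = 14*4 = 56)
s(D) = 9/2 (s(D) = -7/(-2) + D/D = -7*(-1/2) + 1 = 7/2 + 1 = 9/2)
s(-15) + T = 9/2 + 56 = 121/2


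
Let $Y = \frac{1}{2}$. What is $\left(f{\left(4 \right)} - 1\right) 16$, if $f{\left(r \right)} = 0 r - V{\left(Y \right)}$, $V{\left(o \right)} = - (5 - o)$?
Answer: $56$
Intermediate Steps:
$Y = \frac{1}{2} \approx 0.5$
$V{\left(o \right)} = -5 + o$
$f{\left(r \right)} = \frac{9}{2}$ ($f{\left(r \right)} = 0 r - \left(-5 + \frac{1}{2}\right) = 0 - - \frac{9}{2} = 0 + \frac{9}{2} = \frac{9}{2}$)
$\left(f{\left(4 \right)} - 1\right) 16 = \left(\frac{9}{2} - 1\right) 16 = \frac{7}{2} \cdot 16 = 56$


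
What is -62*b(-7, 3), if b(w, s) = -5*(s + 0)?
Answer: 930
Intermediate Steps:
b(w, s) = -5*s
-62*b(-7, 3) = -(-310)*3 = -62*(-15) = 930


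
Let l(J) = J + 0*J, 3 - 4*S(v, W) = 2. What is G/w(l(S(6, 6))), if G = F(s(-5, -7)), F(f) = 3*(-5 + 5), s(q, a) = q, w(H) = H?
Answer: 0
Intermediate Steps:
S(v, W) = 1/4 (S(v, W) = 3/4 - 1/4*2 = 3/4 - 1/2 = 1/4)
l(J) = J (l(J) = J + 0 = J)
F(f) = 0 (F(f) = 3*0 = 0)
G = 0
G/w(l(S(6, 6))) = 0/(1/4) = 0*4 = 0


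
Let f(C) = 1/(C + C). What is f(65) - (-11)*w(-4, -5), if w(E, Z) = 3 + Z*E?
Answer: 32891/130 ≈ 253.01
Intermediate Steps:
f(C) = 1/(2*C)
w(E, Z) = 3 + E*Z
f(65) - (-11)*w(-4, -5) = (½)/65 - (-11)*(3 - 4*(-5)) = (½)*(1/65) - (-11)*(3 + 20) = 1/130 - (-11)*23 = 1/130 - 1*(-253) = 1/130 + 253 = 32891/130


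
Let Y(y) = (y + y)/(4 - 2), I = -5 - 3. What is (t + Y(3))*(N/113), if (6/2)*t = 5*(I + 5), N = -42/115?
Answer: 84/12995 ≈ 0.0064640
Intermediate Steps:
I = -8
N = -42/115 (N = -42*1/115 = -42/115 ≈ -0.36522)
Y(y) = y (Y(y) = (2*y)/2 = (2*y)*(½) = y)
t = -5 (t = (5*(-8 + 5))/3 = (5*(-3))/3 = (⅓)*(-15) = -5)
(t + Y(3))*(N/113) = (-5 + 3)*(-42/115/113) = -(-84)/(115*113) = -2*(-42/12995) = 84/12995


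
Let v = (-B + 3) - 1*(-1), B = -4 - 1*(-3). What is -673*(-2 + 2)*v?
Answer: 0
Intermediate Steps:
B = -1 (B = -4 + 3 = -1)
v = 5 (v = (-1*(-1) + 3) - 1*(-1) = (1 + 3) + 1 = 4 + 1 = 5)
-673*(-2 + 2)*v = -673*(-2 + 2)*5 = -0*5 = -673*0 = 0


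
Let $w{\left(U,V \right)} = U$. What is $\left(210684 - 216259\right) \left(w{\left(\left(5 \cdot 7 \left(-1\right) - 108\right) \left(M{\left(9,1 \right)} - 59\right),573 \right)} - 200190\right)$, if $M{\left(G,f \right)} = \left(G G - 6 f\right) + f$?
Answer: $1129612075$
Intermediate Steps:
$M{\left(G,f \right)} = G^{2} - 5 f$ ($M{\left(G,f \right)} = \left(G^{2} - 6 f\right) + f = G^{2} - 5 f$)
$\left(210684 - 216259\right) \left(w{\left(\left(5 \cdot 7 \left(-1\right) - 108\right) \left(M{\left(9,1 \right)} - 59\right),573 \right)} - 200190\right) = \left(210684 - 216259\right) \left(\left(5 \cdot 7 \left(-1\right) - 108\right) \left(\left(9^{2} - 5\right) - 59\right) - 200190\right) = - 5575 \left(\left(35 \left(-1\right) - 108\right) \left(\left(81 - 5\right) - 59\right) - 200190\right) = - 5575 \left(\left(-35 - 108\right) \left(76 - 59\right) - 200190\right) = - 5575 \left(\left(-143\right) 17 - 200190\right) = - 5575 \left(-2431 - 200190\right) = \left(-5575\right) \left(-202621\right) = 1129612075$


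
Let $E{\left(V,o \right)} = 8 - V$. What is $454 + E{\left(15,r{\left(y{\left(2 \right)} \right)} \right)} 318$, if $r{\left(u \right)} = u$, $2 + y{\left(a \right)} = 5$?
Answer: $-1772$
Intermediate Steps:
$y{\left(a \right)} = 3$ ($y{\left(a \right)} = -2 + 5 = 3$)
$454 + E{\left(15,r{\left(y{\left(2 \right)} \right)} \right)} 318 = 454 + \left(8 - 15\right) 318 = 454 - 2226 = -1772$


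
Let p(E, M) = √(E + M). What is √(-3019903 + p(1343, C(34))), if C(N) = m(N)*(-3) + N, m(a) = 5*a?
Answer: √(-3019903 + 17*√3) ≈ 1737.8*I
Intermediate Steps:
C(N) = -14*N (C(N) = (5*N)*(-3) + N = -15*N + N = -14*N)
√(-3019903 + p(1343, C(34))) = √(-3019903 + √(1343 - 14*34)) = √(-3019903 + √(1343 - 476)) = √(-3019903 + √867) = √(-3019903 + 17*√3)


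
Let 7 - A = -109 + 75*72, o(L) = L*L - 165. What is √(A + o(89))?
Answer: 2*√618 ≈ 49.719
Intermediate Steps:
o(L) = -165 + L² (o(L) = L² - 165 = -165 + L²)
A = -5284 (A = 7 - (-109 + 75*72) = 7 - (-109 + 5400) = 7 - 1*5291 = 7 - 5291 = -5284)
√(A + o(89)) = √(-5284 + (-165 + 89²)) = √(-5284 + (-165 + 7921)) = √(-5284 + 7756) = √2472 = 2*√618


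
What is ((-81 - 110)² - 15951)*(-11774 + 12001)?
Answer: 4660310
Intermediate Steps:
((-81 - 110)² - 15951)*(-11774 + 12001) = ((-191)² - 15951)*227 = (36481 - 15951)*227 = 20530*227 = 4660310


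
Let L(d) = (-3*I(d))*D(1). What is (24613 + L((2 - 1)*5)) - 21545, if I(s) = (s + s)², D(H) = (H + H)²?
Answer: 1868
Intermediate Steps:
D(H) = 4*H² (D(H) = (2*H)² = 4*H²)
I(s) = 4*s² (I(s) = (2*s)² = 4*s²)
L(d) = -48*d² (L(d) = (-12*d²)*(4*1²) = (-12*d²)*(4*1) = -12*d²*4 = -48*d²)
(24613 + L((2 - 1)*5)) - 21545 = (24613 - 48*25*(2 - 1)²) - 21545 = (24613 - 48*(1*5)²) - 21545 = (24613 - 48*5²) - 21545 = (24613 - 48*25) - 21545 = (24613 - 1200) - 21545 = 23413 - 21545 = 1868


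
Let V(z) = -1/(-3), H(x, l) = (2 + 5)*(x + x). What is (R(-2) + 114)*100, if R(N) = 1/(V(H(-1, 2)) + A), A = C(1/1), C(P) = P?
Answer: 11475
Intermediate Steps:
H(x, l) = 14*x (H(x, l) = 7*(2*x) = 14*x)
V(z) = 1/3 (V(z) = -1*(-1/3) = 1/3)
A = 1 (A = 1/1 = 1)
R(N) = 3/4 (R(N) = 1/(1/3 + 1) = 1/(4/3) = 3/4)
(R(-2) + 114)*100 = (3/4 + 114)*100 = (459/4)*100 = 11475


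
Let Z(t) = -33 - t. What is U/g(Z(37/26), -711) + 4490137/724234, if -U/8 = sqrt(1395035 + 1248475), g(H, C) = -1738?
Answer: 4490137/724234 + 4*sqrt(2643510)/869 ≈ 13.684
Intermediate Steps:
U = -8*sqrt(2643510) (U = -8*sqrt(1395035 + 1248475) = -8*sqrt(2643510) ≈ -13007.)
U/g(Z(37/26), -711) + 4490137/724234 = -8*sqrt(2643510)/(-1738) + 4490137/724234 = -8*sqrt(2643510)*(-1/1738) + 4490137*(1/724234) = 4*sqrt(2643510)/869 + 4490137/724234 = 4490137/724234 + 4*sqrt(2643510)/869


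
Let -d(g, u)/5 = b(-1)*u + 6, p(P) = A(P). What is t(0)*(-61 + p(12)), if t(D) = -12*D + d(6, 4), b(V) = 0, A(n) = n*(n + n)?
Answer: -6810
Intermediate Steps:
A(n) = 2*n² (A(n) = n*(2*n) = 2*n²)
p(P) = 2*P²
d(g, u) = -30 (d(g, u) = -5*(0*u + 6) = -5*(0 + 6) = -5*6 = -30)
t(D) = -30 - 12*D (t(D) = -12*D - 30 = -30 - 12*D)
t(0)*(-61 + p(12)) = (-30 - 12*0)*(-61 + 2*12²) = (-30 + 0)*(-61 + 2*144) = -30*(-61 + 288) = -30*227 = -6810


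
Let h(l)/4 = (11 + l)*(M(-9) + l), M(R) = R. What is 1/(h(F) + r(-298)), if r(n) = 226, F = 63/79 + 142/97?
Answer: -58721569/7719152750 ≈ -0.0076073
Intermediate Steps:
F = 17329/7663 (F = 63*(1/79) + 142*(1/97) = 63/79 + 142/97 = 17329/7663 ≈ 2.2614)
h(l) = 4*(-9 + l)*(11 + l) (h(l) = 4*((11 + l)*(-9 + l)) = 4*((-9 + l)*(11 + l)) = 4*(-9 + l)*(11 + l))
1/(h(F) + r(-298)) = 1/((-396 + 4*(17329/7663)**2 + 8*(17329/7663)) + 226) = 1/((-396 + 4*(300294241/58721569) + 138632/7663) + 226) = 1/((-396 + 1201176964/58721569 + 138632/7663) + 226) = 1/(-20990227344/58721569 + 226) = 1/(-7719152750/58721569) = -58721569/7719152750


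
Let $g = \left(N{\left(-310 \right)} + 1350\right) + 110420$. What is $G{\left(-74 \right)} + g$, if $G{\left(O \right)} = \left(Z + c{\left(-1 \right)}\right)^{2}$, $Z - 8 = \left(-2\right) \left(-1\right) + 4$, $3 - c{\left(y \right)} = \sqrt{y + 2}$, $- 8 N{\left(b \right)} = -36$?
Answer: $\frac{224061}{2} \approx 1.1203 \cdot 10^{5}$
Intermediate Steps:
$N{\left(b \right)} = \frac{9}{2}$ ($N{\left(b \right)} = \left(- \frac{1}{8}\right) \left(-36\right) = \frac{9}{2}$)
$c{\left(y \right)} = 3 - \sqrt{2 + y}$ ($c{\left(y \right)} = 3 - \sqrt{y + 2} = 3 - \sqrt{2 + y}$)
$Z = 14$ ($Z = 8 + \left(\left(-2\right) \left(-1\right) + 4\right) = 8 + \left(2 + 4\right) = 8 + 6 = 14$)
$g = \frac{223549}{2}$ ($g = \left(\frac{9}{2} + 1350\right) + 110420 = \frac{2709}{2} + 110420 = \frac{223549}{2} \approx 1.1177 \cdot 10^{5}$)
$G{\left(O \right)} = 256$ ($G{\left(O \right)} = \left(14 + \left(3 - \sqrt{2 - 1}\right)\right)^{2} = \left(14 + \left(3 - \sqrt{1}\right)\right)^{2} = \left(14 + \left(3 - 1\right)\right)^{2} = \left(14 + 2\right)^{2} = 16^{2} = 256$)
$G{\left(-74 \right)} + g = 256 + \frac{223549}{2} = \frac{224061}{2}$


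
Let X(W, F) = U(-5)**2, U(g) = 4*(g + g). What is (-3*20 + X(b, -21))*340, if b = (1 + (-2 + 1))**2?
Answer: 523600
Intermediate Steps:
b = 0 (b = (1 - 1)**2 = 0**2 = 0)
U(g) = 8*g (U(g) = 4*(2*g) = 8*g)
X(W, F) = 1600 (X(W, F) = (8*(-5))**2 = (-40)**2 = 1600)
(-3*20 + X(b, -21))*340 = (-3*20 + 1600)*340 = (-60 + 1600)*340 = 1540*340 = 523600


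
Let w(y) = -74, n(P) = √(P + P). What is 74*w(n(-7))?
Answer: -5476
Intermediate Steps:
n(P) = √2*√P (n(P) = √(2*P) = √2*√P)
74*w(n(-7)) = 74*(-74) = -5476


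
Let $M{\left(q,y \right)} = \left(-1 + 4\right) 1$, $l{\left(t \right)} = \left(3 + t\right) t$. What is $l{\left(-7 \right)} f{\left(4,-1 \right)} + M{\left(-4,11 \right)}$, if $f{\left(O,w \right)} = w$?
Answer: $-25$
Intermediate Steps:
$l{\left(t \right)} = t \left(3 + t\right)$
$M{\left(q,y \right)} = 3$ ($M{\left(q,y \right)} = 3 \cdot 1 = 3$)
$l{\left(-7 \right)} f{\left(4,-1 \right)} + M{\left(-4,11 \right)} = - 7 \left(3 - 7\right) \left(-1\right) + 3 = \left(-7\right) \left(-4\right) \left(-1\right) + 3 = 28 \left(-1\right) + 3 = -28 + 3 = -25$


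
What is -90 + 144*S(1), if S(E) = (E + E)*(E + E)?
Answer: 486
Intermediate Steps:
S(E) = 4*E**2 (S(E) = (2*E)*(2*E) = 4*E**2)
-90 + 144*S(1) = -90 + 144*(4*1**2) = -90 + 144*(4*1) = -90 + 144*4 = -90 + 576 = 486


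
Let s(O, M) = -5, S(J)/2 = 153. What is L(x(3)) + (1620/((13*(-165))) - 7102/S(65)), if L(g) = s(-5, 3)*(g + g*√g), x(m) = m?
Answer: -852502/21879 - 15*√3 ≈ -64.945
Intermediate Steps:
S(J) = 306 (S(J) = 2*153 = 306)
L(g) = -5*g - 5*g^(3/2) (L(g) = -5*(g + g*√g) = -5*(g + g^(3/2)) = -5*g - 5*g^(3/2))
L(x(3)) + (1620/((13*(-165))) - 7102/S(65)) = (-5*3 - 15*√3) + (1620/((13*(-165))) - 7102/306) = (-15 - 15*√3) + (1620/(-2145) - 7102*1/306) = (-15 - 15*√3) + (1620*(-1/2145) - 3551/153) = (-15 - 15*√3) + (-108/143 - 3551/153) = (-15 - 15*√3) - 524317/21879 = -852502/21879 - 15*√3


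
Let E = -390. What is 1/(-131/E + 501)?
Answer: 390/195521 ≈ 0.0019947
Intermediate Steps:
1/(-131/E + 501) = 1/(-131/(-390) + 501) = 1/(-131*(-1/390) + 501) = 1/(131/390 + 501) = 1/(195521/390) = 390/195521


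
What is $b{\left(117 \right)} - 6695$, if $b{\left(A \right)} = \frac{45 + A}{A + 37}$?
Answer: $- \frac{515434}{77} \approx -6693.9$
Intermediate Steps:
$b{\left(A \right)} = \frac{45 + A}{37 + A}$
$b{\left(117 \right)} - 6695 = \frac{45 + 117}{37 + 117} - 6695 = \frac{1}{154} \cdot 162 - 6695 = \frac{81}{77} - 6695 = - \frac{515434}{77}$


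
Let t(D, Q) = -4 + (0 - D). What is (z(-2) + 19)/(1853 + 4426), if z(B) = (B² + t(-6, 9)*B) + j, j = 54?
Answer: 73/6279 ≈ 0.011626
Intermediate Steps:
t(D, Q) = -4 - D
z(B) = 54 + B² + 2*B (z(B) = (B² + (-4 - 1*(-6))*B) + 54 = (B² + (-4 + 6)*B) + 54 = (B² + 2*B) + 54 = 54 + B² + 2*B)
(z(-2) + 19)/(1853 + 4426) = ((54 + (-2)² + 2*(-2)) + 19)/(1853 + 4426) = ((54 + 4 - 4) + 19)/6279 = (54 + 19)*(1/6279) = 73*(1/6279) = 73/6279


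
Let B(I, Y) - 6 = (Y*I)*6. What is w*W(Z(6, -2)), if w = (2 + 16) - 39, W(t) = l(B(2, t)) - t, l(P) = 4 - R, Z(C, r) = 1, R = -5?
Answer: -168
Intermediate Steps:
B(I, Y) = 6 + 6*I*Y (B(I, Y) = 6 + (Y*I)*6 = 6 + (I*Y)*6 = 6 + 6*I*Y)
l(P) = 9 (l(P) = 4 - 1*(-5) = 4 + 5 = 9)
W(t) = 9 - t
w = -21 (w = 18 - 39 = -21)
w*W(Z(6, -2)) = -21*(9 - 1*1) = -21*(9 - 1) = -21*8 = -168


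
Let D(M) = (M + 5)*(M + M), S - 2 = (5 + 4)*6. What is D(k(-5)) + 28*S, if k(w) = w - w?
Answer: 1568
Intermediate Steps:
S = 56 (S = 2 + (5 + 4)*6 = 2 + 9*6 = 2 + 54 = 56)
k(w) = 0
D(M) = 2*M*(5 + M) (D(M) = (5 + M)*(2*M) = 2*M*(5 + M))
D(k(-5)) + 28*S = 2*0*(5 + 0) + 28*56 = 2*0*5 + 1568 = 0 + 1568 = 1568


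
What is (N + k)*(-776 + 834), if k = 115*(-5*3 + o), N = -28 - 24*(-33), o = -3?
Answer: -75748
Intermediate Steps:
N = 764 (N = -28 + 792 = 764)
k = -2070 (k = 115*(-5*3 - 3) = 115*(-15 - 3) = 115*(-18) = -2070)
(N + k)*(-776 + 834) = (764 - 2070)*(-776 + 834) = -1306*58 = -75748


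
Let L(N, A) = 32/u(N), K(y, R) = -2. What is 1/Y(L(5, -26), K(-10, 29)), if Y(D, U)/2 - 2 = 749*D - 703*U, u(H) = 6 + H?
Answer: 11/78912 ≈ 0.00013940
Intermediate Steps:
L(N, A) = 32/(6 + N)
Y(D, U) = 4 - 1406*U + 1498*D (Y(D, U) = 4 + 2*(749*D - 703*U) = 4 + 2*(-703*U + 749*D) = 4 + (-1406*U + 1498*D) = 4 - 1406*U + 1498*D)
1/Y(L(5, -26), K(-10, 29)) = 1/(4 - 1406*(-2) + 1498*(32/(6 + 5))) = 1/(4 + 2812 + 1498*(32/11)) = 1/(4 + 2812 + 47936/11) = 1/(78912/11) = 11/78912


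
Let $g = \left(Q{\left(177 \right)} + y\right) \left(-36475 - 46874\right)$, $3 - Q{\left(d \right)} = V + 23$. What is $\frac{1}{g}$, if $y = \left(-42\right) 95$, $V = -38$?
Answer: $\frac{1}{331062228} \approx 3.0206 \cdot 10^{-9}$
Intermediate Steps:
$Q{\left(d \right)} = 18$ ($Q{\left(d \right)} = 3 - \left(-38 + 23\right) = 3 - -15 = 3 + 15 = 18$)
$y = -3990$
$g = 331062228$ ($g = \left(18 - 3990\right) \left(-36475 - 46874\right) = \left(-3972\right) \left(-83349\right) = 331062228$)
$\frac{1}{g} = \frac{1}{331062228}$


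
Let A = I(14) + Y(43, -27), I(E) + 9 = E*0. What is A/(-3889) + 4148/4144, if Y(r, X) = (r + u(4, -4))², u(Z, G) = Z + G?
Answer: 2126653/4029004 ≈ 0.52784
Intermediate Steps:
I(E) = -9 (I(E) = -9 + E*0 = -9 + 0 = -9)
u(Z, G) = G + Z
Y(r, X) = r² (Y(r, X) = (r + (-4 + 4))² = (r + 0)² = r²)
A = 1840 (A = -9 + 43² = -9 + 1849 = 1840)
A/(-3889) + 4148/4144 = 1840/(-3889) + 4148/4144 = 1840*(-1/3889) + 4148*(1/4144) = -1840/3889 + 1037/1036 = 2126653/4029004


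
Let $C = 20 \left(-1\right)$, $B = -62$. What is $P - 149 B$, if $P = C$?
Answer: $9218$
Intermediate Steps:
$C = -20$
$P = -20$
$P - 149 B = -20 - -9238 = -20 + 9238 = 9218$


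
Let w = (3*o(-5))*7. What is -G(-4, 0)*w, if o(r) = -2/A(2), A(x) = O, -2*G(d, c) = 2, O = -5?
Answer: 42/5 ≈ 8.4000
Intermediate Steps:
G(d, c) = -1 (G(d, c) = -½*2 = -1)
A(x) = -5
o(r) = ⅖ (o(r) = -2/(-5) = -2*(-⅕) = ⅖)
w = 42/5 (w = (3*(⅖))*7 = (6/5)*7 = 42/5 ≈ 8.4000)
-G(-4, 0)*w = -(-1)*42/5 = -1*(-42/5) = 42/5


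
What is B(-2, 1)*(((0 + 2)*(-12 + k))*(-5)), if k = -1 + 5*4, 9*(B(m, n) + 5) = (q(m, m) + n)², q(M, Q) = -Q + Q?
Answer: 3080/9 ≈ 342.22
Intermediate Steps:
q(M, Q) = 0
B(m, n) = -5 + n²/9 (B(m, n) = -5 + (0 + n)²/9 = -5 + n²/9)
k = 19 (k = -1 + 20 = 19)
B(-2, 1)*(((0 + 2)*(-12 + k))*(-5)) = (-5 + (⅑)*1²)*(((0 + 2)*(-12 + 19))*(-5)) = (-5 + (⅑)*1)*((2*7)*(-5)) = (-5 + ⅑)*(14*(-5)) = -44/9*(-70) = 3080/9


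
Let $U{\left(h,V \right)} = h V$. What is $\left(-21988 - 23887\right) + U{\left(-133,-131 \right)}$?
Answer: $-28452$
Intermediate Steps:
$U{\left(h,V \right)} = V h$
$\left(-21988 - 23887\right) + U{\left(-133,-131 \right)} = \left(-21988 - 23887\right) - -17423 = -45875 + 17423 = -28452$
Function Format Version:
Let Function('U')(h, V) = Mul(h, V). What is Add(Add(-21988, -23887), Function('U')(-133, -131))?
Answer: -28452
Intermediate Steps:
Function('U')(h, V) = Mul(V, h)
Add(Add(-21988, -23887), Function('U')(-133, -131)) = Add(Add(-21988, -23887), Mul(-131, -133)) = Add(-45875, 17423) = -28452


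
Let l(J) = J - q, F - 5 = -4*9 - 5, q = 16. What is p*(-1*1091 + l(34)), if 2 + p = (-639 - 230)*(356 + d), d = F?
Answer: 298381986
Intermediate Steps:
F = -36 (F = 5 + (-4*9 - 5) = 5 + (-36 - 5) = 5 - 41 = -36)
l(J) = -16 + J (l(J) = J - 1*16 = J - 16 = -16 + J)
d = -36
p = -278082 (p = -2 + (-639 - 230)*(356 - 36) = -2 - 869*320 = -2 - 278080 = -278082)
p*(-1*1091 + l(34)) = -278082*(-1*1091 + (-16 + 34)) = -278082*(-1091 + 18) = -278082*(-1073) = 298381986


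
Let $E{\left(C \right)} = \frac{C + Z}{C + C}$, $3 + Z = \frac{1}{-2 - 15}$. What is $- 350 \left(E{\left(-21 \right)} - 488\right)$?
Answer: $\frac{8700575}{51} \approx 1.706 \cdot 10^{5}$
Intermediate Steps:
$Z = - \frac{52}{17}$ ($Z = -3 + \frac{1}{-2 - 15} = -3 + \frac{1}{-17} = -3 - \frac{1}{17} = - \frac{52}{17} \approx -3.0588$)
$E{\left(C \right)} = \frac{- \frac{52}{17} + C}{2 C}$ ($E{\left(C \right)} = \frac{C - \frac{52}{17}}{C + C} = \frac{- \frac{52}{17} + C}{2 C}$)
$- 350 \left(E{\left(-21 \right)} - 488\right) = - 350 \left(\frac{-52 + 17 \left(-21\right)}{34 \left(-21\right)} - 488\right) = - 350 \left(\frac{1}{34} \left(- \frac{1}{21}\right) \left(-52 - 357\right) - 488\right) = - 350 \left(\frac{1}{34} \left(- \frac{1}{21}\right) \left(-409\right) - 488\right) = - 350 \left(\frac{409}{714} - 488\right) = \left(-350\right) \left(- \frac{348023}{714}\right) = \frac{8700575}{51}$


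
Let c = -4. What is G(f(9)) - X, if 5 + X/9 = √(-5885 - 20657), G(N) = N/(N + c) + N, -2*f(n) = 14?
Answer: 425/11 - 9*I*√26542 ≈ 38.636 - 1466.3*I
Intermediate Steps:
f(n) = -7 (f(n) = -½*14 = -7)
G(N) = N + N/(-4 + N) (G(N) = N/(N - 4) + N = N/(-4 + N) + N = N + N/(-4 + N))
X = -45 + 9*I*√26542 (X = -45 + 9*√(-5885 - 20657) = -45 + 9*√(-26542) = -45 + 9*(I*√26542) = -45 + 9*I*√26542 ≈ -45.0 + 1466.3*I)
G(f(9)) - X = -7*(-3 - 7)/(-4 - 7) - (-45 + 9*I*√26542) = -7*(-10)/(-11) + (45 - 9*I*√26542) = -7*(-1/11)*(-10) + (45 - 9*I*√26542) = -70/11 + (45 - 9*I*√26542) = 425/11 - 9*I*√26542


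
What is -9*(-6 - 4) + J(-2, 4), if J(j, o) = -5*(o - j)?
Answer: 60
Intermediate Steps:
J(j, o) = -5*o + 5*j
-9*(-6 - 4) + J(-2, 4) = -9*(-6 - 4) + (-5*4 + 5*(-2)) = -9*(-10) + (-20 - 10) = 90 - 30 = 60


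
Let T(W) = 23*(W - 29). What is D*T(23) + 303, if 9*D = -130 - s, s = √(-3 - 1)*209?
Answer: 6889/3 + 19228*I/3 ≈ 2296.3 + 6409.3*I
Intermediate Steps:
T(W) = -667 + 23*W (T(W) = 23*(-29 + W) = -667 + 23*W)
s = 418*I (s = √(-4)*209 = (2*I)*209 = 418*I ≈ 418.0*I)
D = -130/9 - 418*I/9 (D = (-130 - 418*I)/9 = -130/9 - 418*I/9 ≈ -14.444 - 46.444*I)
D*T(23) + 303 = (-130/9 - 418*I/9)*(-667 + 23*23) + 303 = (-130/9 - 418*I/9)*(-667 + 529) + 303 = (-130/9 - 418*I/9)*(-138) + 303 = (5980/3 + 19228*I/3) + 303 = 6889/3 + 19228*I/3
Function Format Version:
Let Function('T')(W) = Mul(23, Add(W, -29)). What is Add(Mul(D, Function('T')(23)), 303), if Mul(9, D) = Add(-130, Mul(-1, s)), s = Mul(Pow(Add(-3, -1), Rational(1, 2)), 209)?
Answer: Add(Rational(6889, 3), Mul(Rational(19228, 3), I)) ≈ Add(2296.3, Mul(6409.3, I))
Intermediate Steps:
Function('T')(W) = Add(-667, Mul(23, W)) (Function('T')(W) = Mul(23, Add(-29, W)) = Add(-667, Mul(23, W)))
s = Mul(418, I) (s = Mul(Pow(-4, Rational(1, 2)), 209) = Mul(Mul(2, I), 209) = Mul(418, I) ≈ Mul(418.00, I))
D = Add(Rational(-130, 9), Mul(Rational(-418, 9), I)) (D = Mul(Rational(1, 9), Add(-130, Mul(-1, Mul(418, I)))) = Mul(Rational(1, 9), Add(-130, Mul(-418, I))) = Add(Rational(-130, 9), Mul(Rational(-418, 9), I)) ≈ Add(-14.444, Mul(-46.444, I)))
Add(Mul(D, Function('T')(23)), 303) = Add(Mul(Add(Rational(-130, 9), Mul(Rational(-418, 9), I)), Add(-667, Mul(23, 23))), 303) = Add(Mul(Add(Rational(-130, 9), Mul(Rational(-418, 9), I)), Add(-667, 529)), 303) = Add(Mul(Add(Rational(-130, 9), Mul(Rational(-418, 9), I)), -138), 303) = Add(Add(Rational(5980, 3), Mul(Rational(19228, 3), I)), 303) = Add(Rational(6889, 3), Mul(Rational(19228, 3), I))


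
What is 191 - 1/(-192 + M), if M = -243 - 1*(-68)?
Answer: 70098/367 ≈ 191.00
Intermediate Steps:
M = -175 (M = -243 + 68 = -175)
191 - 1/(-192 + M) = 191 - 1/(-192 - 175) = 191 - 1/(-367) = 191 - 1*(-1/367) = 191 + 1/367 = 70098/367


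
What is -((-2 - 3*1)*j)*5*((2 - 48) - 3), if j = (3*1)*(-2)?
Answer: 7350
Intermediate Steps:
j = -6 (j = 3*(-2) = -6)
-((-2 - 3*1)*j)*5*((2 - 48) - 3) = -((-2 - 3*1)*(-6))*5*((2 - 48) - 3) = -((-2 - 3)*(-6))*5*(-46 - 3) = --5*(-6)*5*(-49) = -30*5*(-49) = -150*(-49) = -1*(-7350) = 7350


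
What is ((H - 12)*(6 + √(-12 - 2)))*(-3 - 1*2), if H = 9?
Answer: 90 + 15*I*√14 ≈ 90.0 + 56.125*I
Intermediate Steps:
((H - 12)*(6 + √(-12 - 2)))*(-3 - 1*2) = ((9 - 12)*(6 + √(-12 - 2)))*(-3 - 1*2) = (-3*(6 + √(-14)))*(-3 - 2) = -3*(6 + I*√14)*(-5) = (-18 - 3*I*√14)*(-5) = 90 + 15*I*√14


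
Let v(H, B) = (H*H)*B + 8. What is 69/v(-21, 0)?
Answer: 69/8 ≈ 8.6250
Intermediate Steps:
v(H, B) = 8 + B*H² (v(H, B) = H²*B + 8 = B*H² + 8 = 8 + B*H²)
69/v(-21, 0) = 69/(8 + 0*(-21)²) = 69/(8 + 0*441) = 69/(8 + 0) = 69/8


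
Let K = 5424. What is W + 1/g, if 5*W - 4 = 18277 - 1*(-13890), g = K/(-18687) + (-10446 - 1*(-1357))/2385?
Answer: 1960023067006/304637305 ≈ 6434.0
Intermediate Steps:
g = -60927461/14856165 (g = 5424/(-18687) + (-10446 - 1*(-1357))/2385 = 5424*(-1/18687) + (-10446 + 1357)*(1/2385) = -1808/6229 - 9089*1/2385 = -1808/6229 - 9089/2385 = -60927461/14856165 ≈ -4.1012)
W = 32171/5 (W = 4/5 + (18277 - 1*(-13890))/5 = 4/5 + (18277 + 13890)/5 = 4/5 + (1/5)*32167 = 4/5 + 32167/5 = 32171/5 ≈ 6434.2)
W + 1/g = 32171/5 + 1/(-60927461/14856165) = 32171/5 - 14856165/60927461 = 1960023067006/304637305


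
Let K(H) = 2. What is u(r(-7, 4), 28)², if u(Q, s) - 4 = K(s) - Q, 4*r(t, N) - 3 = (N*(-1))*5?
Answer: 1681/16 ≈ 105.06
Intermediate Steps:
r(t, N) = ¾ - 5*N/4 (r(t, N) = ¾ + ((N*(-1))*5)/4 = ¾ + (-N*5)/4 = ¾ + (-5*N)/4 = ¾ - 5*N/4)
u(Q, s) = 6 - Q (u(Q, s) = 4 + (2 - Q) = 6 - Q)
u(r(-7, 4), 28)² = (6 - (¾ - 5/4*4))² = (6 - (¾ - 5))² = (6 - 1*(-17/4))² = (6 + 17/4)² = (41/4)² = 1681/16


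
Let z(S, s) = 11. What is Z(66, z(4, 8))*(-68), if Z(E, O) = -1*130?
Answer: 8840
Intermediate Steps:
Z(E, O) = -130
Z(66, z(4, 8))*(-68) = -130*(-68) = 8840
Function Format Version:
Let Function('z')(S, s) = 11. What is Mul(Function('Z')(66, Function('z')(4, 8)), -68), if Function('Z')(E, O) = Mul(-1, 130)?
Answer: 8840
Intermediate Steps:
Function('Z')(E, O) = -130
Mul(Function('Z')(66, Function('z')(4, 8)), -68) = Mul(-130, -68) = 8840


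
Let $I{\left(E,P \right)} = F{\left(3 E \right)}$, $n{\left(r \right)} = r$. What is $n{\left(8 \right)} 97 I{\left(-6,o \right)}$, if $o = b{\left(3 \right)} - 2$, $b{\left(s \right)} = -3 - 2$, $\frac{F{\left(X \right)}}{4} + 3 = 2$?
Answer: $-3104$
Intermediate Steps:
$F{\left(X \right)} = -4$ ($F{\left(X \right)} = -12 + 4 \cdot 2 = -12 + 8 = -4$)
$b{\left(s \right)} = -5$
$o = -7$ ($o = -5 - 2 = -7$)
$I{\left(E,P \right)} = -4$
$n{\left(8 \right)} 97 I{\left(-6,o \right)} = 8 \cdot 97 \left(-4\right) = 776 \left(-4\right) = -3104$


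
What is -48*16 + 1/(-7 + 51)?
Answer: -33791/44 ≈ -767.98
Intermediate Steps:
-48*16 + 1/(-7 + 51) = -768 + 1/44 = -33791/44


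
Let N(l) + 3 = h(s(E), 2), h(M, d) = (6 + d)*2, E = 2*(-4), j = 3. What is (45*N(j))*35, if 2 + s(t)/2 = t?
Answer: 20475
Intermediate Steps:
E = -8
s(t) = -4 + 2*t
h(M, d) = 12 + 2*d
N(l) = 13 (N(l) = -3 + (12 + 2*2) = -3 + (12 + 4) = -3 + 16 = 13)
(45*N(j))*35 = (45*13)*35 = 585*35 = 20475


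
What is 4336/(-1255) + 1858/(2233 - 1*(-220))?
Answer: -8304418/3078515 ≈ -2.6975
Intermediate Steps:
4336/(-1255) + 1858/(2233 - 1*(-220)) = 4336*(-1/1255) + 1858/(2233 + 220) = -4336/1255 + 1858/2453 = -8304418/3078515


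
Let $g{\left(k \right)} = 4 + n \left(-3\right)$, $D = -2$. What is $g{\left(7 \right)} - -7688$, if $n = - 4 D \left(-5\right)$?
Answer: $7812$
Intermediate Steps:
$n = -40$ ($n = \left(-4\right) \left(-2\right) \left(-5\right) = 8 \left(-5\right) = -40$)
$g{\left(k \right)} = 124$ ($g{\left(k \right)} = 4 - -120 = 4 + 120 = 124$)
$g{\left(7 \right)} - -7688 = 124 - -7688 = 124 + 7688 = 7812$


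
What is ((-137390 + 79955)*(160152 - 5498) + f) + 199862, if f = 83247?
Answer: -8882269381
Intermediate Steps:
((-137390 + 79955)*(160152 - 5498) + f) + 199862 = ((-137390 + 79955)*(160152 - 5498) + 83247) + 199862 = (-57435*154654 + 83247) + 199862 = (-8882552490 + 83247) + 199862 = -8882469243 + 199862 = -8882269381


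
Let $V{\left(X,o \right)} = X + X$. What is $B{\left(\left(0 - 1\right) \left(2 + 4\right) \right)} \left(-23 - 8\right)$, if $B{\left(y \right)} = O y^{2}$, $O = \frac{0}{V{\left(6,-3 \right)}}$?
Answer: $0$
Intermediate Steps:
$V{\left(X,o \right)} = 2 X$
$O = 0$ ($O = \frac{0}{2 \cdot 6} = \frac{0}{12} = 0 \cdot \frac{1}{12} = 0$)
$B{\left(y \right)} = 0$ ($B{\left(y \right)} = 0 y^{2} = 0$)
$B{\left(\left(0 - 1\right) \left(2 + 4\right) \right)} \left(-23 - 8\right) = 0 \left(-23 - 8\right) = 0 \left(-31\right) = 0$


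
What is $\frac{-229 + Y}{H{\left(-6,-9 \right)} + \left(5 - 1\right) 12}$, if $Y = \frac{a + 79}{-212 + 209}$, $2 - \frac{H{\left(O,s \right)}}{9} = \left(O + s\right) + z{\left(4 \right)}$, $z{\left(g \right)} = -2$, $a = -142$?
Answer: $- \frac{208}{219} \approx -0.94977$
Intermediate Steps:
$H{\left(O,s \right)} = 36 - 9 O - 9 s$ ($H{\left(O,s \right)} = 18 - 9 \left(\left(O + s\right) - 2\right) = 18 - 9 \left(-2 + O + s\right) = 18 - \left(-18 + 9 O + 9 s\right) = 36 - 9 O - 9 s$)
$Y = 21$ ($Y = \frac{-142 + 79}{-212 + 209} = - \frac{63}{-3} = \left(-63\right) \left(- \frac{1}{3}\right) = 21$)
$\frac{-229 + Y}{H{\left(-6,-9 \right)} + \left(5 - 1\right) 12} = \frac{-229 + 21}{\left(36 - -54 - -81\right) + \left(5 - 1\right) 12} = - \frac{208}{\left(36 + 54 + 81\right) + 4 \cdot 12} = - \frac{208}{171 + 48} = - \frac{208}{219}$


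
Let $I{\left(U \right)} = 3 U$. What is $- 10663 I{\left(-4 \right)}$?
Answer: $127956$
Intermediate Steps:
$- 10663 I{\left(-4 \right)} = - 10663 \cdot 3 \left(-4\right) = \left(-10663\right) \left(-12\right) = 127956$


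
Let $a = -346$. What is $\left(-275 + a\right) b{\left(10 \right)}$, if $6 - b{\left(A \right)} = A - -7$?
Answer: $6831$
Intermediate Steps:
$b{\left(A \right)} = -1 - A$ ($b{\left(A \right)} = 6 - \left(A - -7\right) = 6 - \left(A + 7\right) = 6 - \left(7 + A\right) = -1 - A$)
$\left(-275 + a\right) b{\left(10 \right)} = \left(-275 - 346\right) \left(-1 - 10\right) = - 621 \left(-1 - 10\right) = \left(-621\right) \left(-11\right) = 6831$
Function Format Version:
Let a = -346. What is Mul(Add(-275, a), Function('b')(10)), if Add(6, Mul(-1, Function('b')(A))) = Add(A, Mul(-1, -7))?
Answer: 6831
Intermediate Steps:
Function('b')(A) = Add(-1, Mul(-1, A)) (Function('b')(A) = Add(6, Mul(-1, Add(A, Mul(-1, -7)))) = Add(6, Mul(-1, Add(A, 7))) = Add(6, Mul(-1, Add(7, A))) = Add(6, Add(-7, Mul(-1, A))) = Add(-1, Mul(-1, A)))
Mul(Add(-275, a), Function('b')(10)) = Mul(Add(-275, -346), Add(-1, Mul(-1, 10))) = Mul(-621, Add(-1, -10)) = Mul(-621, -11) = 6831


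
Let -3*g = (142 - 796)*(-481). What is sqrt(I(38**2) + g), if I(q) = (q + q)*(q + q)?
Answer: sqrt(8235686) ≈ 2869.8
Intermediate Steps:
g = -104858 (g = -(142 - 796)*(-481)/3 = -(-218)*(-481) = -1/3*314574 = -104858)
I(q) = 4*q**2 (I(q) = (2*q)*(2*q) = 4*q**2)
sqrt(I(38**2) + g) = sqrt(4*(38**2)**2 - 104858) = sqrt(4*1444**2 - 104858) = sqrt(4*2085136 - 104858) = sqrt(8340544 - 104858) = sqrt(8235686)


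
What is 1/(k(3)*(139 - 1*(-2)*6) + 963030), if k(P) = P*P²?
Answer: 1/967107 ≈ 1.0340e-6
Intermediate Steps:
k(P) = P³
1/(k(3)*(139 - 1*(-2)*6) + 963030) = 1/(3³*(139 - 1*(-2)*6) + 963030) = 1/(27*(139 + 2*6) + 963030) = 1/(27*(139 + 12) + 963030) = 1/(27*151 + 963030) = 1/(4077 + 963030) = 1/967107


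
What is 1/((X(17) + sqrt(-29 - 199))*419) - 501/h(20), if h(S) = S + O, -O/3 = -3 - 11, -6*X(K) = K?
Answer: -1783688067/220735066 - 72*I*sqrt(57)/3560243 ≈ -8.0807 - 0.00015268*I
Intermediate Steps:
X(K) = -K/6
O = 42 (O = -3*(-3 - 11) = -3*(-14) = 42)
h(S) = 42 + S (h(S) = S + 42 = 42 + S)
1/((X(17) + sqrt(-29 - 199))*419) - 501/h(20) = 1/((-1/6*17 + sqrt(-29 - 199))*419) - 501/(42 + 20) = (1/419)/(-17/6 + sqrt(-228)) - 501/62 = (1/419)/(-17/6 + 2*I*sqrt(57)) - 501*1/62 = 1/(419*(-17/6 + 2*I*sqrt(57))) - 501/62 = -501/62 + 1/(419*(-17/6 + 2*I*sqrt(57)))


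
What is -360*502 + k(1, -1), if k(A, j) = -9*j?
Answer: -180711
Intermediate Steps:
-360*502 + k(1, -1) = -360*502 - 9*(-1) = -180720 + 9 = -180711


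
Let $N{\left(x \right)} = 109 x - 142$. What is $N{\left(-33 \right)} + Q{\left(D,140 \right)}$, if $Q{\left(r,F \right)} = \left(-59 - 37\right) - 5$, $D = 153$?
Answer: $-3840$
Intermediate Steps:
$N{\left(x \right)} = -142 + 109 x$
$Q{\left(r,F \right)} = -101$ ($Q{\left(r,F \right)} = -96 - 5 = -101$)
$N{\left(-33 \right)} + Q{\left(D,140 \right)} = \left(-142 + 109 \left(-33\right)\right) - 101 = \left(-142 - 3597\right) - 101 = -3739 - 101 = -3840$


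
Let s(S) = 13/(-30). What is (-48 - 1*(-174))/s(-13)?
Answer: -3780/13 ≈ -290.77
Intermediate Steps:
s(S) = -13/30 (s(S) = 13*(-1/30) = -13/30)
(-48 - 1*(-174))/s(-13) = (-48 - 1*(-174))/(-13/30) = (-48 + 174)*(-30/13) = 126*(-30/13) = -3780/13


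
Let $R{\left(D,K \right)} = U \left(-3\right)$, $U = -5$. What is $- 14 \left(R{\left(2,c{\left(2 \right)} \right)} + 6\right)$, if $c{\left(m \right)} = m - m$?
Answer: $-294$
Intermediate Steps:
$c{\left(m \right)} = 0$
$R{\left(D,K \right)} = 15$ ($R{\left(D,K \right)} = \left(-5\right) \left(-3\right) = 15$)
$- 14 \left(R{\left(2,c{\left(2 \right)} \right)} + 6\right) = - 14 \left(15 + 6\right) = \left(-14\right) 21 = -294$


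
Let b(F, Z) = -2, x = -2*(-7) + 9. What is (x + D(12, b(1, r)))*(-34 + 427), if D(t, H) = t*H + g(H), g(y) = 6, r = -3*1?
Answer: 1965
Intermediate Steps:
x = 23 (x = 14 + 9 = 23)
r = -3
D(t, H) = 6 + H*t (D(t, H) = t*H + 6 = H*t + 6 = 6 + H*t)
(x + D(12, b(1, r)))*(-34 + 427) = (23 + (6 - 2*12))*(-34 + 427) = (23 + (6 - 24))*393 = (23 - 18)*393 = 5*393 = 1965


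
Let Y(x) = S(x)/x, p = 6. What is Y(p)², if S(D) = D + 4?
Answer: 25/9 ≈ 2.7778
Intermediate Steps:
S(D) = 4 + D
Y(x) = (4 + x)/x
Y(p)² = ((4 + 6)/6)² = ((⅙)*10)² = (5/3)² = 25/9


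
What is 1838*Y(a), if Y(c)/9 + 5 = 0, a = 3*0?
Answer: -82710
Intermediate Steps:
a = 0
Y(c) = -45 (Y(c) = -45 + 9*0 = -45 + 0 = -45)
1838*Y(a) = 1838*(-45) = -82710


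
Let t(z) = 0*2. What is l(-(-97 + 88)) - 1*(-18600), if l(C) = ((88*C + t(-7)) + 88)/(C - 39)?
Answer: 55712/3 ≈ 18571.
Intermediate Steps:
t(z) = 0
l(C) = (88 + 88*C)/(-39 + C) (l(C) = ((88*C + 0) + 88)/(C - 39) = (88*C + 88)/(-39 + C) = (88 + 88*C)/(-39 + C))
l(-(-97 + 88)) - 1*(-18600) = 88*(1 - (-97 + 88))/(-39 - (-97 + 88)) - 1*(-18600) = 88*(1 - 1*(-9))/(-39 - 1*(-9)) + 18600 = 88*(1 + 9)/(-39 + 9) + 18600 = 88*10/(-30) + 18600 = 88*(-1/30)*10 + 18600 = -88/3 + 18600 = 55712/3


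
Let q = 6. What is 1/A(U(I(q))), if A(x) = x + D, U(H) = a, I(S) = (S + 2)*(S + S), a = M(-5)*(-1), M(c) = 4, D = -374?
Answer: -1/378 ≈ -0.0026455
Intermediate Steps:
a = -4 (a = 4*(-1) = -4)
I(S) = 2*S*(2 + S) (I(S) = (2 + S)*(2*S) = 2*S*(2 + S))
U(H) = -4
A(x) = -374 + x (A(x) = x - 374 = -374 + x)
1/A(U(I(q))) = 1/(-374 - 4) = 1/(-378) = -1/378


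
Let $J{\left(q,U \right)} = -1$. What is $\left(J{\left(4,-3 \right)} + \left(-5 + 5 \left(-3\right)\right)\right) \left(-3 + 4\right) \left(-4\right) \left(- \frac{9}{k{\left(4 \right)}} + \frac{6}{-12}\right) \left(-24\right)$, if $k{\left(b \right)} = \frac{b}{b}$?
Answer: $19152$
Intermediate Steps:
$k{\left(b \right)} = 1$
$\left(J{\left(4,-3 \right)} + \left(-5 + 5 \left(-3\right)\right)\right) \left(-3 + 4\right) \left(-4\right) \left(- \frac{9}{k{\left(4 \right)}} + \frac{6}{-12}\right) \left(-24\right) = \left(-1 + \left(-5 + 5 \left(-3\right)\right)\right) \left(-3 + 4\right) \left(-4\right) \left(- \frac{9}{1} + \frac{6}{-12}\right) \left(-24\right) = \left(-1 - 20\right) 1 \left(-4\right) \left(\left(-9\right) 1 + 6 \left(- \frac{1}{12}\right)\right) \left(-24\right) = \left(-1 - 20\right) \left(-4\right) \left(-9 - \frac{1}{2}\right) \left(-24\right) = \left(-21\right) \left(-4\right) \left(- \frac{19}{2}\right) \left(-24\right) = 84 \left(- \frac{19}{2}\right) \left(-24\right) = \left(-798\right) \left(-24\right) = 19152$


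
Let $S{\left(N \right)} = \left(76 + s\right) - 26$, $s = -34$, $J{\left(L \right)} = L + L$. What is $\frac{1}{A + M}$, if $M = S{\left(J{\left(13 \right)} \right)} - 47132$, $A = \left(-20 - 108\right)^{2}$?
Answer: $- \frac{1}{30732} \approx -3.2539 \cdot 10^{-5}$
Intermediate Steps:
$J{\left(L \right)} = 2 L$
$S{\left(N \right)} = 16$ ($S{\left(N \right)} = \left(76 - 34\right) - 26 = 42 - 26 = 16$)
$A = 16384$ ($A = \left(-128\right)^{2} = 16384$)
$M = -47116$ ($M = 16 - 47132 = -47116$)
$\frac{1}{A + M} = \frac{1}{16384 - 47116} = \frac{1}{-30732} = - \frac{1}{30732}$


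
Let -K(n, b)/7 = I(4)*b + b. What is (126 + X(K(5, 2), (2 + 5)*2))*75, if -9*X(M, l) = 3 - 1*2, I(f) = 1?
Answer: 28325/3 ≈ 9441.7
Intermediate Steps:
K(n, b) = -14*b (K(n, b) = -7*(1*b + b) = -7*(b + b) = -14*b)
X(M, l) = -⅑ (X(M, l) = -(3 - 1*2)/9 = -(3 - 2)/9 = -⅑*1 = -⅑)
(126 + X(K(5, 2), (2 + 5)*2))*75 = (126 - ⅑)*75 = (1133/9)*75 = 28325/3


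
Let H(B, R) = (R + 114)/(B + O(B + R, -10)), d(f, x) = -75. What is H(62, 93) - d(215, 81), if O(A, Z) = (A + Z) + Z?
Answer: 14982/197 ≈ 76.051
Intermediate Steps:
O(A, Z) = A + 2*Z
H(B, R) = (114 + R)/(-20 + R + 2*B) (H(B, R) = (R + 114)/(B + ((B + R) + 2*(-10))) = (114 + R)/(B + ((B + R) - 20)) = (114 + R)/(B + (-20 + B + R)) = (114 + R)/(-20 + R + 2*B))
H(62, 93) - d(215, 81) = (114 + 93)/(-20 + 93 + 2*62) - 1*(-75) = 207/(-20 + 93 + 124) + 75 = 207/197 + 75 = 14982/197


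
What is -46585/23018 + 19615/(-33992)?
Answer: -1017507695/391213928 ≈ -2.6009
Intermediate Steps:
-46585/23018 + 19615/(-33992) = -46585*1/23018 + 19615*(-1/33992) = -46585/23018 - 19615/33992 = -1017507695/391213928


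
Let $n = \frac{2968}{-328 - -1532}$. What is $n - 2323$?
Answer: $- \frac{99783}{43} \approx -2320.5$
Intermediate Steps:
$n = \frac{106}{43}$ ($n = \frac{2968}{-328 + 1532} = \frac{2968}{1204} = 2968 \cdot \frac{1}{1204} = \frac{106}{43} \approx 2.4651$)
$n - 2323 = \frac{106}{43} - 2323 = - \frac{99783}{43}$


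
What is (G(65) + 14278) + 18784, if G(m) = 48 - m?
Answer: 33045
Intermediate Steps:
(G(65) + 14278) + 18784 = ((48 - 1*65) + 14278) + 18784 = ((48 - 65) + 14278) + 18784 = (-17 + 14278) + 18784 = 14261 + 18784 = 33045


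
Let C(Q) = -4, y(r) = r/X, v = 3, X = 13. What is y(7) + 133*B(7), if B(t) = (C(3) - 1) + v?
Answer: -3451/13 ≈ -265.46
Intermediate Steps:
y(r) = r/13
B(t) = -2 (B(t) = (-4 - 1) + 3 = -5 + 3 = -2)
y(7) + 133*B(7) = (1/13)*7 + 133*(-2) = 7/13 - 266 = -3451/13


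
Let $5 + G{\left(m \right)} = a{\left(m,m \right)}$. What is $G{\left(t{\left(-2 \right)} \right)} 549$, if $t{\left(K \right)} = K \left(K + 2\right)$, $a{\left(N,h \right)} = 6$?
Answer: $549$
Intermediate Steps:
$t{\left(K \right)} = K \left(2 + K\right)$
$G{\left(m \right)} = 1$ ($G{\left(m \right)} = -5 + 6 = 1$)
$G{\left(t{\left(-2 \right)} \right)} 549 = 1 \cdot 549 = 549$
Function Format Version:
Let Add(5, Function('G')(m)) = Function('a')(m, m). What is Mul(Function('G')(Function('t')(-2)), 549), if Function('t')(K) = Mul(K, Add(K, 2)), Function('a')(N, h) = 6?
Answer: 549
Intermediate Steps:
Function('t')(K) = Mul(K, Add(2, K))
Function('G')(m) = 1 (Function('G')(m) = Add(-5, 6) = 1)
Mul(Function('G')(Function('t')(-2)), 549) = Mul(1, 549) = 549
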